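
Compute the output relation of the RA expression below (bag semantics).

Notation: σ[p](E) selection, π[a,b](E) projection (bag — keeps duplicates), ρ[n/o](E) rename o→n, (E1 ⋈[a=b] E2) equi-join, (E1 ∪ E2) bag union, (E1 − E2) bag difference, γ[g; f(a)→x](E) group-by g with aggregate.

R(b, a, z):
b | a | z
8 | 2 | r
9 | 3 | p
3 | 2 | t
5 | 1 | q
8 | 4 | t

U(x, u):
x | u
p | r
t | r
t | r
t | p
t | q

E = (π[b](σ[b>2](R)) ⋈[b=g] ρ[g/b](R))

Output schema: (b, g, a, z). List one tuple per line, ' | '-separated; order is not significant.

Subexpression sizes:
  R → 5
  σ[b>2](R) → 5
  π[b](σ[b>2](R)) → 5
  R → 5
  ρ[g/b](R) → 5
  (π[b](σ[b>2](R)) ⋈[b=g] ρ[g/b](R)) → 7

== RESULT ==
b | g | a | z
3 | 3 | 2 | t
5 | 5 | 1 | q
8 | 8 | 2 | r
8 | 8 | 2 | r
8 | 8 | 4 | t
8 | 8 | 4 | t
9 | 9 | 3 | p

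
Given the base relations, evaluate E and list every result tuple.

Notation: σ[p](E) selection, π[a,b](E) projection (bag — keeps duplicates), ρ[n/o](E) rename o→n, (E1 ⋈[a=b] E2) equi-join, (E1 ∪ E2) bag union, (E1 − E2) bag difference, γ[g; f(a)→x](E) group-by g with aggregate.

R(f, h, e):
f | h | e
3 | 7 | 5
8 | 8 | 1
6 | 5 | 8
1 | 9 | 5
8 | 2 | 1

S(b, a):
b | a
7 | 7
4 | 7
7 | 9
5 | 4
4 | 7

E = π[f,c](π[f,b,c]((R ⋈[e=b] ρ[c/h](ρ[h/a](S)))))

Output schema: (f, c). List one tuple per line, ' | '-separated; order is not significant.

Per-node cardinality:
  R → 5
  S → 5
  ρ[h/a](S) → 5
  ρ[c/h](ρ[h/a](S)) → 5
  (R ⋈[e=b] ρ[c/h](ρ[h/a](S))) → 2
  π[f,b,c]((R ⋈[e=b] ρ[c/h](ρ[h/a](S)))) → 2
  π[f,c](π[f,b,c]((R ⋈[e=b] ρ[c/h](ρ[h/a](S))))) → 2

== RESULT ==
f | c
1 | 4
3 | 4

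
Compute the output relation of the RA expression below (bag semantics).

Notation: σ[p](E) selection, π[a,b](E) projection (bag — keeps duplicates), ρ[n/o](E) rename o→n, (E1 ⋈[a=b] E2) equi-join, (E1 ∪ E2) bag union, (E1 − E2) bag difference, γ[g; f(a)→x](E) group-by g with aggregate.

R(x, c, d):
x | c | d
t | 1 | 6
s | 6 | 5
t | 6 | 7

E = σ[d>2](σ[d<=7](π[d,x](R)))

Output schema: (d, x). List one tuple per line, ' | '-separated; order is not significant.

Row counts bottom-up:
  R → 3
  π[d,x](R) → 3
  σ[d<=7](π[d,x](R)) → 3
  σ[d>2](σ[d<=7](π[d,x](R))) → 3

== RESULT ==
d | x
5 | s
6 | t
7 | t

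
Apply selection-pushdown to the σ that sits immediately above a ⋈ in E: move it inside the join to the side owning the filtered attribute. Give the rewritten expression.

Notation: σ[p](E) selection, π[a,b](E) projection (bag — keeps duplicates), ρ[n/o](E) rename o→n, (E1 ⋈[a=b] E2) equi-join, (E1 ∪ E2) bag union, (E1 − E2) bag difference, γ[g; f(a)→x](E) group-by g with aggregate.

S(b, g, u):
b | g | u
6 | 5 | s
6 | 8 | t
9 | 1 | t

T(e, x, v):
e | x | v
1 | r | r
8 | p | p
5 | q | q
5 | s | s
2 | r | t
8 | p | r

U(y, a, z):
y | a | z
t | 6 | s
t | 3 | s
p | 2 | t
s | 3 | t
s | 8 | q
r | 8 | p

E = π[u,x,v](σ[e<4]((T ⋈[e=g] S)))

σ filters on e, owned by the left side.
E' = π[u,x,v]((σ[e<4](T) ⋈[e=g] S))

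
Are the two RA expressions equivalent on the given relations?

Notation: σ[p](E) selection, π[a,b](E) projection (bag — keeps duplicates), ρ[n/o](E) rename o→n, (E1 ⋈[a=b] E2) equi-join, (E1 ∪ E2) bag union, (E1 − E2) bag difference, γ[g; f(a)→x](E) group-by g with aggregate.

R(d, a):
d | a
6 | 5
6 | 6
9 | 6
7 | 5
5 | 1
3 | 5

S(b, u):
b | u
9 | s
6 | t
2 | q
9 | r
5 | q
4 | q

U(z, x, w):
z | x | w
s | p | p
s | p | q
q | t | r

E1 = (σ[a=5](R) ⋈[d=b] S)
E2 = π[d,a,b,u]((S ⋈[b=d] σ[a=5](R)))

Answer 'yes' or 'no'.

E1 row counts bottom-up:
  R → 6
  σ[a=5](R) → 3
  S → 6
  (σ[a=5](R) ⋈[d=b] S) → 1
E2 row counts bottom-up:
  S → 6
  R → 6
  σ[a=5](R) → 3
  (S ⋈[b=d] σ[a=5](R)) → 1
  π[d,a,b,u]((S ⋈[b=d] σ[a=5](R))) → 1

E1 and E2 produce the same multiset:
d | a | b | u
6 | 5 | 6 | t

yes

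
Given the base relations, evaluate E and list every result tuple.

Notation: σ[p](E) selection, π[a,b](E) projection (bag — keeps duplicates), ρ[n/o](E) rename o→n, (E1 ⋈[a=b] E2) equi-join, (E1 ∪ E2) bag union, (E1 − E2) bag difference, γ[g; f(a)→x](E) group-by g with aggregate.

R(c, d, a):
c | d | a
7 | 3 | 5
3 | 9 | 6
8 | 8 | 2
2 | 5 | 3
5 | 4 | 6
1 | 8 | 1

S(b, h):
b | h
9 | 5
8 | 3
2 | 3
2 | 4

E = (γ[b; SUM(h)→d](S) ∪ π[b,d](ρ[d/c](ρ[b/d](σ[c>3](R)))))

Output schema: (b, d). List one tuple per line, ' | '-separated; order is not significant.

Row counts bottom-up:
  S → 4
  γ[b; SUM(h)→d](S) → 3
  R → 6
  σ[c>3](R) → 3
  ρ[b/d](σ[c>3](R)) → 3
  ρ[d/c](ρ[b/d](σ[c>3](R))) → 3
  π[b,d](ρ[d/c](ρ[b/d](σ[c>3](R)))) → 3
  (γ[b; SUM(h)→d](S) ∪ π[b,d](ρ[d/c](ρ[b/d](σ[c>3](R))))) → 6

== RESULT ==
b | d
2 | 7
3 | 7
4 | 5
8 | 3
8 | 8
9 | 5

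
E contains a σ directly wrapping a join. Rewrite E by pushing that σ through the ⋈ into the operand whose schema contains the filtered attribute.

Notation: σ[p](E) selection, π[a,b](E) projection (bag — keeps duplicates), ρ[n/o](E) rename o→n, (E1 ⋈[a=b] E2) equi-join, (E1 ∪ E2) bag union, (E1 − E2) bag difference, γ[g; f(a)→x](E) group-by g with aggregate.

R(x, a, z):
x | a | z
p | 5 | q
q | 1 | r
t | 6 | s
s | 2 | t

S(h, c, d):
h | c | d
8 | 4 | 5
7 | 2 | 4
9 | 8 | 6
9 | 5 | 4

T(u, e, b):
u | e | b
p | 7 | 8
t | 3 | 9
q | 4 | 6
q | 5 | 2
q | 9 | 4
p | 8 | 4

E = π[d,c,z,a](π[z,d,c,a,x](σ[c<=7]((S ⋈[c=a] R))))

σ filters on c, owned by the left side.
E' = π[d,c,z,a](π[z,d,c,a,x]((σ[c<=7](S) ⋈[c=a] R)))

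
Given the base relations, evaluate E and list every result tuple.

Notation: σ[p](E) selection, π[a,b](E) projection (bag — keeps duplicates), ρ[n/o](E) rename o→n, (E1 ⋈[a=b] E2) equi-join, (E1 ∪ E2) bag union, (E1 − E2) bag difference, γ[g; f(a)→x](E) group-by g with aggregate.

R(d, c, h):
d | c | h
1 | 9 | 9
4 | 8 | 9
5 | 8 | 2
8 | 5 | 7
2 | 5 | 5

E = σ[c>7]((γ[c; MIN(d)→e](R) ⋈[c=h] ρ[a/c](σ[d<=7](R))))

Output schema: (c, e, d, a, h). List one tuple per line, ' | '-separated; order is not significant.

Stepwise |·|:
  R → 5
  γ[c; MIN(d)→e](R) → 3
  R → 5
  σ[d<=7](R) → 4
  ρ[a/c](σ[d<=7](R)) → 4
  (γ[c; MIN(d)→e](R) ⋈[c=h] ρ[a/c](σ[d<=7](R))) → 3
  σ[c>7]((γ[c; MIN(d)→e](R) ⋈[c=h] ρ[a/c](σ[d<=7](R)))) → 2

== RESULT ==
c | e | d | a | h
9 | 1 | 1 | 9 | 9
9 | 1 | 4 | 8 | 9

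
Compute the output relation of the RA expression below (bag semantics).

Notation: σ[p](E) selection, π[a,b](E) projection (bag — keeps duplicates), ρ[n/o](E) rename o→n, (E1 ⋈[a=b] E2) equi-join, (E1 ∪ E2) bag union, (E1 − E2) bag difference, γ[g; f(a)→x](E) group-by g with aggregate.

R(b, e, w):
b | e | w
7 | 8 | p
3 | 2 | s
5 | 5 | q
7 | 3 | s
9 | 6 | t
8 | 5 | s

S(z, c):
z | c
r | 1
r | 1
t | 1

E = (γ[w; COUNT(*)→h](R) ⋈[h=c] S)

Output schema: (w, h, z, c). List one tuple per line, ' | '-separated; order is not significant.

Row counts bottom-up:
  R → 6
  γ[w; COUNT(*)→h](R) → 4
  S → 3
  (γ[w; COUNT(*)→h](R) ⋈[h=c] S) → 9

== RESULT ==
w | h | z | c
p | 1 | r | 1
p | 1 | r | 1
p | 1 | t | 1
q | 1 | r | 1
q | 1 | r | 1
q | 1 | t | 1
t | 1 | r | 1
t | 1 | r | 1
t | 1 | t | 1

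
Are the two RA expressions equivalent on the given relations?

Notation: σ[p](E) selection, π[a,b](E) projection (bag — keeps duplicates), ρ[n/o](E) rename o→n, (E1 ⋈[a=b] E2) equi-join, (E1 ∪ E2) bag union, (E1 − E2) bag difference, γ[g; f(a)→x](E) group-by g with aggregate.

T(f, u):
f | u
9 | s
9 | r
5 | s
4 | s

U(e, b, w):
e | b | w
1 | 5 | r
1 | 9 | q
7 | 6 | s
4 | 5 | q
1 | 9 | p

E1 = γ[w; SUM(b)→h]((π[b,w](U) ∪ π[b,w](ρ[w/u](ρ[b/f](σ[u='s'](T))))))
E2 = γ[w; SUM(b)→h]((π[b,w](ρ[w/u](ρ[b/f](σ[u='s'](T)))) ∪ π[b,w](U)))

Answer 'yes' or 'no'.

E1 row counts bottom-up:
  U → 5
  π[b,w](U) → 5
  T → 4
  σ[u='s'](T) → 3
  ρ[b/f](σ[u='s'](T)) → 3
  ρ[w/u](ρ[b/f](σ[u='s'](T))) → 3
  π[b,w](ρ[w/u](ρ[b/f](σ[u='s'](T)))) → 3
  (π[b,w](U) ∪ π[b,w](ρ[w/u](ρ[b/f](σ[u='s'](T))))) → 8
  γ[w; SUM(b)→h]((π[b,w](U) ∪ π[b,w](ρ[w/u](ρ[b/f](σ[u='s'](T)))))) → 4
E2 row counts bottom-up:
  T → 4
  σ[u='s'](T) → 3
  ρ[b/f](σ[u='s'](T)) → 3
  ρ[w/u](ρ[b/f](σ[u='s'](T))) → 3
  π[b,w](ρ[w/u](ρ[b/f](σ[u='s'](T)))) → 3
  U → 5
  π[b,w](U) → 5
  (π[b,w](ρ[w/u](ρ[b/f](σ[u='s'](T)))) ∪ π[b,w](U)) → 8
  γ[w; SUM(b)→h]((π[b,w](ρ[w/u](ρ[b/f](σ[u='s'](T)))) ∪ π[b,w](U))) → 4

E1 and E2 produce the same multiset:
w | h
p | 9
q | 14
r | 5
s | 24

yes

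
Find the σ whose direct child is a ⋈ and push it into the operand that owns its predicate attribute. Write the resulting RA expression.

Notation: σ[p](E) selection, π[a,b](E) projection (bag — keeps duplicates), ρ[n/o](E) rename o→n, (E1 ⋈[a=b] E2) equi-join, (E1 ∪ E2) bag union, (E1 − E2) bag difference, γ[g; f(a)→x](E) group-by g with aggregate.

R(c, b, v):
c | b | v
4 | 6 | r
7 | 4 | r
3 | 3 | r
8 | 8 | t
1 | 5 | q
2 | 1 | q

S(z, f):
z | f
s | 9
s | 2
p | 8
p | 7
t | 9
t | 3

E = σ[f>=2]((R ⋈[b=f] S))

σ filters on f, owned by the right side.
E' = (R ⋈[b=f] σ[f>=2](S))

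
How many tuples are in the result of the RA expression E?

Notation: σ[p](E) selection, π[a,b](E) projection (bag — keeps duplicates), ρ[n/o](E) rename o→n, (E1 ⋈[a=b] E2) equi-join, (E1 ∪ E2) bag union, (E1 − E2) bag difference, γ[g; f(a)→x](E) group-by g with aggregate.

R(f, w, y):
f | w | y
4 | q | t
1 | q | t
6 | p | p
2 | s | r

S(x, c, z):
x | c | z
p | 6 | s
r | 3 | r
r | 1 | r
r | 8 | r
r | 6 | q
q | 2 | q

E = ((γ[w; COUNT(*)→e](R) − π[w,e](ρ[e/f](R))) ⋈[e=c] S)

Subexpression sizes:
  R → 4
  γ[w; COUNT(*)→e](R) → 3
  R → 4
  ρ[e/f](R) → 4
  π[w,e](ρ[e/f](R)) → 4
  (γ[w; COUNT(*)→e](R) − π[w,e](ρ[e/f](R))) → 3
  S → 6
  ((γ[w; COUNT(*)→e](R) − π[w,e](ρ[e/f](R))) ⋈[e=c] S) → 3

|E| = 3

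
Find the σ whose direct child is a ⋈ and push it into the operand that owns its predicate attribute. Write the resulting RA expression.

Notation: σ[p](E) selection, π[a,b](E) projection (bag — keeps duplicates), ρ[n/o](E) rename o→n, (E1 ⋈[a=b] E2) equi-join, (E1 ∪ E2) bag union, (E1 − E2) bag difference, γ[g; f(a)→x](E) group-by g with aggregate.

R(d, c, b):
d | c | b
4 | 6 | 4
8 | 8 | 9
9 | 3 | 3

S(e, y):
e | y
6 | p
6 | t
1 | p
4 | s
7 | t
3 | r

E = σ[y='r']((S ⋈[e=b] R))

σ filters on y, owned by the left side.
E' = (σ[y='r'](S) ⋈[e=b] R)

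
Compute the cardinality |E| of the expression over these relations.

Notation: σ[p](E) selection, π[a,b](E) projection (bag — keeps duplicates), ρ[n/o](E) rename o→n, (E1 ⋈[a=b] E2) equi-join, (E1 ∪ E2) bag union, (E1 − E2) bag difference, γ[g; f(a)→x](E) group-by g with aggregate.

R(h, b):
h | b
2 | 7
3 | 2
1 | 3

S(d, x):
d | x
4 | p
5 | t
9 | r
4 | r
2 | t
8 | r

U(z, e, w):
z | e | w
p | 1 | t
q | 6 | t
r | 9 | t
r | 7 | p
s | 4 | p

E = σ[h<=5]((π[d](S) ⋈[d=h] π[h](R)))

Per-node cardinality:
  S → 6
  π[d](S) → 6
  R → 3
  π[h](R) → 3
  (π[d](S) ⋈[d=h] π[h](R)) → 1
  σ[h<=5]((π[d](S) ⋈[d=h] π[h](R))) → 1

|E| = 1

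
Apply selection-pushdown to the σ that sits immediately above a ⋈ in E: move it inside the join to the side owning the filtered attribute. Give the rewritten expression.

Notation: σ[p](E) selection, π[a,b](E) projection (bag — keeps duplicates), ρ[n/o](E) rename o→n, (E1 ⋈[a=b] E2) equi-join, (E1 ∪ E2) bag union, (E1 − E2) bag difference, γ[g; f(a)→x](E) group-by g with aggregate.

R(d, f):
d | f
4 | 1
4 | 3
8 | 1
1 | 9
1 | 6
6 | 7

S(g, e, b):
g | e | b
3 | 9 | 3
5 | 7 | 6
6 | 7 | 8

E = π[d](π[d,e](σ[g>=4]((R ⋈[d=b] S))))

σ filters on g, owned by the right side.
E' = π[d](π[d,e]((R ⋈[d=b] σ[g>=4](S))))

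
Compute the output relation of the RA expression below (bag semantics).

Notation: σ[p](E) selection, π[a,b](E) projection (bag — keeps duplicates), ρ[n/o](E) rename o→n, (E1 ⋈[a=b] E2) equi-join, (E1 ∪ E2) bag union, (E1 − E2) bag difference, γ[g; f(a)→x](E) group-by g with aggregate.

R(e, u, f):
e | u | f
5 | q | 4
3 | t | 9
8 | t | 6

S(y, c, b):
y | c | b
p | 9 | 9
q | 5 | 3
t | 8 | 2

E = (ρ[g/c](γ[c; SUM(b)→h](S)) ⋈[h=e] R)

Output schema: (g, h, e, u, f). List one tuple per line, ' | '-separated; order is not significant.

Subexpression sizes:
  S → 3
  γ[c; SUM(b)→h](S) → 3
  ρ[g/c](γ[c; SUM(b)→h](S)) → 3
  R → 3
  (ρ[g/c](γ[c; SUM(b)→h](S)) ⋈[h=e] R) → 1

== RESULT ==
g | h | e | u | f
5 | 3 | 3 | t | 9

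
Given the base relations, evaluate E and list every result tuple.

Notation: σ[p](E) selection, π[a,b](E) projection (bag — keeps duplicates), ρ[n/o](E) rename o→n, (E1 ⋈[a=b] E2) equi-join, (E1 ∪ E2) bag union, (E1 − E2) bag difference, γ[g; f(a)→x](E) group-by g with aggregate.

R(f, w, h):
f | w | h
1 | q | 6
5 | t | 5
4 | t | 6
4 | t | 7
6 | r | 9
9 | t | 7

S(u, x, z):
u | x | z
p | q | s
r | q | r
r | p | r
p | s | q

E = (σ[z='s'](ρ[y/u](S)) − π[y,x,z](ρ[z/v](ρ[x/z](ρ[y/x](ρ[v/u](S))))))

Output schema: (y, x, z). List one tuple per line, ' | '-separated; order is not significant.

Row counts bottom-up:
  S → 4
  ρ[y/u](S) → 4
  σ[z='s'](ρ[y/u](S)) → 1
  S → 4
  ρ[v/u](S) → 4
  ρ[y/x](ρ[v/u](S)) → 4
  ρ[x/z](ρ[y/x](ρ[v/u](S))) → 4
  ρ[z/v](ρ[x/z](ρ[y/x](ρ[v/u](S)))) → 4
  π[y,x,z](ρ[z/v](ρ[x/z](ρ[y/x](ρ[v/u](S))))) → 4
  (σ[z='s'](ρ[y/u](S)) − π[y,x,z](ρ[z/v](ρ[x/z](ρ[y/x](ρ[v/u](S)))))) → 1

== RESULT ==
y | x | z
p | q | s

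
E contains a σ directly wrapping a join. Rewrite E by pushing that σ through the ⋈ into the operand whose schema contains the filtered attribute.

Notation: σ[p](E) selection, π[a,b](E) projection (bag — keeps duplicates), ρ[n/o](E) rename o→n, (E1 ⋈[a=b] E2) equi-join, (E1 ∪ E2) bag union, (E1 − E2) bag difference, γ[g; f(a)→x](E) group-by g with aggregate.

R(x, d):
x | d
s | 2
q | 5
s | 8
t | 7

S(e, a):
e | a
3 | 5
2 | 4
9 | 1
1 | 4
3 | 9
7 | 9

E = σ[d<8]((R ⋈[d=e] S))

σ filters on d, owned by the left side.
E' = (σ[d<8](R) ⋈[d=e] S)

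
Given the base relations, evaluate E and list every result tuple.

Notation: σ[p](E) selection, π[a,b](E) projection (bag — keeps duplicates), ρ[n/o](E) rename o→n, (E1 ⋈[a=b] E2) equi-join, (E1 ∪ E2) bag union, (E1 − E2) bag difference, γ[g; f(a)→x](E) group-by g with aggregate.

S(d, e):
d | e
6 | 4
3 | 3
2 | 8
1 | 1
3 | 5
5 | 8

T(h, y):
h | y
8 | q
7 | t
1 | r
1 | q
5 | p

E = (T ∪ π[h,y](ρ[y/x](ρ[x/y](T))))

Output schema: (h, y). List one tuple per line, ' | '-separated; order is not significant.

Per-node cardinality:
  T → 5
  T → 5
  ρ[x/y](T) → 5
  ρ[y/x](ρ[x/y](T)) → 5
  π[h,y](ρ[y/x](ρ[x/y](T))) → 5
  (T ∪ π[h,y](ρ[y/x](ρ[x/y](T)))) → 10

== RESULT ==
h | y
1 | q
1 | q
1 | r
1 | r
5 | p
5 | p
7 | t
7 | t
8 | q
8 | q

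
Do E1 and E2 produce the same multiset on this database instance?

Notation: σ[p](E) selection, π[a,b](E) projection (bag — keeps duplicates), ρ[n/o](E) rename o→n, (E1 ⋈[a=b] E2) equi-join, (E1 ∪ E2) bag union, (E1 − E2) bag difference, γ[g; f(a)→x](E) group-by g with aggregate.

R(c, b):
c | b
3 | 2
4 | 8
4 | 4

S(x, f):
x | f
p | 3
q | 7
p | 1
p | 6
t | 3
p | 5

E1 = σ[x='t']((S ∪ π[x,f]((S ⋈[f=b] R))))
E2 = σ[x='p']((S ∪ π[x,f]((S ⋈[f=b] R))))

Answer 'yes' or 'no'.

E1 subexpression sizes:
  S → 6
  S → 6
  R → 3
  (S ⋈[f=b] R) → 0
  π[x,f]((S ⋈[f=b] R)) → 0
  (S ∪ π[x,f]((S ⋈[f=b] R))) → 6
  σ[x='t']((S ∪ π[x,f]((S ⋈[f=b] R)))) → 1
E2 subexpression sizes:
  S → 6
  S → 6
  R → 3
  (S ⋈[f=b] R) → 0
  π[x,f]((S ⋈[f=b] R)) → 0
  (S ∪ π[x,f]((S ⋈[f=b] R))) → 6
  σ[x='p']((S ∪ π[x,f]((S ⋈[f=b] R)))) → 4

E1 result:
x | f
t | 3
E2 result:
x | f
p | 1
p | 3
p | 5
p | 6
Witness: ('t', 3) appears 1× in E1 but 0× in E2.

no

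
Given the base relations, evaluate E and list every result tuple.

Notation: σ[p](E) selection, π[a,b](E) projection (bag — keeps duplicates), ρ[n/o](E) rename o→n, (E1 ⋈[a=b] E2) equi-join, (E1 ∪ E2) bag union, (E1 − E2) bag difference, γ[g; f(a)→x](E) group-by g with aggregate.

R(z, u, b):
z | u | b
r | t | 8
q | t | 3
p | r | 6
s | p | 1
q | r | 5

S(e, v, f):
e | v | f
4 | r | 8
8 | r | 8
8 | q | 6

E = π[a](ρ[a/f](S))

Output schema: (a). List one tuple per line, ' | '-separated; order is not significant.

Per-node cardinality:
  S → 3
  ρ[a/f](S) → 3
  π[a](ρ[a/f](S)) → 3

== RESULT ==
a
6
8
8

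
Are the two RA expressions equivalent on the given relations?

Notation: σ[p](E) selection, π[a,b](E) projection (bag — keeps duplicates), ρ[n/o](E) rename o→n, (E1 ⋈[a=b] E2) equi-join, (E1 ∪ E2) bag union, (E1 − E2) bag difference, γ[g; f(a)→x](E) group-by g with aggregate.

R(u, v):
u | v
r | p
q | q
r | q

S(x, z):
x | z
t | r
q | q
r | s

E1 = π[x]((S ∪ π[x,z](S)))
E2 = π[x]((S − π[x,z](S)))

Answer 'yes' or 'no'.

E1 row counts bottom-up:
  S → 3
  S → 3
  π[x,z](S) → 3
  (S ∪ π[x,z](S)) → 6
  π[x]((S ∪ π[x,z](S))) → 6
E2 row counts bottom-up:
  S → 3
  S → 3
  π[x,z](S) → 3
  (S − π[x,z](S)) → 0
  π[x]((S − π[x,z](S))) → 0

E1 result:
x
q
q
r
r
t
t
E2 result:
x
(0 rows)
Witness: ('t',) appears 2× in E1 but 0× in E2.

no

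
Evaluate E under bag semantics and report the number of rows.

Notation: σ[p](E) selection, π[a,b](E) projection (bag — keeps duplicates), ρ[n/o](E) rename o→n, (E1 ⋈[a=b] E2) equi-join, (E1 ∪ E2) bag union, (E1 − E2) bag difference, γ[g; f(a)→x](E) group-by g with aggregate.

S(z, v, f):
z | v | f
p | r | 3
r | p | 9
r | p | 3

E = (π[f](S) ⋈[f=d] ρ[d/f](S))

Stepwise |·|:
  S → 3
  π[f](S) → 3
  S → 3
  ρ[d/f](S) → 3
  (π[f](S) ⋈[f=d] ρ[d/f](S)) → 5

|E| = 5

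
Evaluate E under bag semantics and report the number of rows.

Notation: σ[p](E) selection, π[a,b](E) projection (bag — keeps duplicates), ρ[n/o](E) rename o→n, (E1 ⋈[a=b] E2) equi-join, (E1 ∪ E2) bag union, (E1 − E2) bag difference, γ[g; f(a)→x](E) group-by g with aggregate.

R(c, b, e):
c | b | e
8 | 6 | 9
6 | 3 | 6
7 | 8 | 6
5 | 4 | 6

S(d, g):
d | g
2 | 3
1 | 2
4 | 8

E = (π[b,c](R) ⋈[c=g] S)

Stepwise |·|:
  R → 4
  π[b,c](R) → 4
  S → 3
  (π[b,c](R) ⋈[c=g] S) → 1

|E| = 1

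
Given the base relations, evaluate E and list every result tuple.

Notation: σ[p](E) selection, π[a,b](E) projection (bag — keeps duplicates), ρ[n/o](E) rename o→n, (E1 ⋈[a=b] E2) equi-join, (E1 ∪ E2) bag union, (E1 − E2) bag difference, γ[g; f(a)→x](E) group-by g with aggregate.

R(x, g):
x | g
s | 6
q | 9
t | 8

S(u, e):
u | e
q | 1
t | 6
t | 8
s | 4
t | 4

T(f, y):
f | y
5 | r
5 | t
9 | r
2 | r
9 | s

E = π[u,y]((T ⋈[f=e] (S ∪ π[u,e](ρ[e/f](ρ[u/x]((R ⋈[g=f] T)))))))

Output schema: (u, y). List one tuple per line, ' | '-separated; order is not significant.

Row counts bottom-up:
  T → 5
  S → 5
  R → 3
  T → 5
  (R ⋈[g=f] T) → 2
  ρ[u/x]((R ⋈[g=f] T)) → 2
  ρ[e/f](ρ[u/x]((R ⋈[g=f] T))) → 2
  π[u,e](ρ[e/f](ρ[u/x]((R ⋈[g=f] T)))) → 2
  (S ∪ π[u,e](ρ[e/f](ρ[u/x]((R ⋈[g=f] T))))) → 7
  (T ⋈[f=e] (S ∪ π[u,e](ρ[e/f](ρ[u/x]((R ⋈[g=f] T)))))) → 4
  π[u,y]((T ⋈[f=e] (S ∪ π[u,e](ρ[e/f](ρ[u/x]((R ⋈[g=f] T))))))) → 4

== RESULT ==
u | y
q | r
q | r
q | s
q | s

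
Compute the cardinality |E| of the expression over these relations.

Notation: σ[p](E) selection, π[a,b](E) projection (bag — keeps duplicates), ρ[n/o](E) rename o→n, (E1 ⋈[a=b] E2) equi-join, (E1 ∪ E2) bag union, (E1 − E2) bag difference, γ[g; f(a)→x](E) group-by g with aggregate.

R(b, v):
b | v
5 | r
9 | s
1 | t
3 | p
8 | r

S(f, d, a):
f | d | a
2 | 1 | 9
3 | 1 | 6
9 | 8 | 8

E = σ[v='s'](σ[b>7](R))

Stepwise |·|:
  R → 5
  σ[b>7](R) → 2
  σ[v='s'](σ[b>7](R)) → 1

|E| = 1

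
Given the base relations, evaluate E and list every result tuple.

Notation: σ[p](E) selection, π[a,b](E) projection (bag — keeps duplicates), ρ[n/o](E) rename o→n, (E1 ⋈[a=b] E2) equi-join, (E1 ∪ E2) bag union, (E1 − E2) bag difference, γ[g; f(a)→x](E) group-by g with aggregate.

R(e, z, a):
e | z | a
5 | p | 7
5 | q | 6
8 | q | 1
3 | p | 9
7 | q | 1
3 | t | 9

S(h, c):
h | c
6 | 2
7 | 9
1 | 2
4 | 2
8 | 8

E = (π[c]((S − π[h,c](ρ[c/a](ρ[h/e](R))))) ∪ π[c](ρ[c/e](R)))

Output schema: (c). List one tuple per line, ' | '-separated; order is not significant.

Stepwise |·|:
  S → 5
  R → 6
  ρ[h/e](R) → 6
  ρ[c/a](ρ[h/e](R)) → 6
  π[h,c](ρ[c/a](ρ[h/e](R))) → 6
  (S − π[h,c](ρ[c/a](ρ[h/e](R)))) → 5
  π[c]((S − π[h,c](ρ[c/a](ρ[h/e](R))))) → 5
  R → 6
  ρ[c/e](R) → 6
  π[c](ρ[c/e](R)) → 6
  (π[c]((S − π[h,c](ρ[c/a](ρ[h/e](R))))) ∪ π[c](ρ[c/e](R))) → 11

== RESULT ==
c
2
2
2
3
3
5
5
7
8
8
9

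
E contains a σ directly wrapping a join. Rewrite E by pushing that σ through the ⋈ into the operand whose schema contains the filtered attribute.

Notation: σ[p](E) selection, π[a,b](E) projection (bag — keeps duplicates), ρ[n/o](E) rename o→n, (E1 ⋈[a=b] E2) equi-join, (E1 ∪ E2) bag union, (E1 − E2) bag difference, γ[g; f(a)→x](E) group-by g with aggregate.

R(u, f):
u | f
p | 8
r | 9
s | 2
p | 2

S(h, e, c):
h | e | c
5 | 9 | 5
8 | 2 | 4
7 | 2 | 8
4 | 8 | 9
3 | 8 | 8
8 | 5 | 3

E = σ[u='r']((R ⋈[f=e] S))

σ filters on u, owned by the left side.
E' = (σ[u='r'](R) ⋈[f=e] S)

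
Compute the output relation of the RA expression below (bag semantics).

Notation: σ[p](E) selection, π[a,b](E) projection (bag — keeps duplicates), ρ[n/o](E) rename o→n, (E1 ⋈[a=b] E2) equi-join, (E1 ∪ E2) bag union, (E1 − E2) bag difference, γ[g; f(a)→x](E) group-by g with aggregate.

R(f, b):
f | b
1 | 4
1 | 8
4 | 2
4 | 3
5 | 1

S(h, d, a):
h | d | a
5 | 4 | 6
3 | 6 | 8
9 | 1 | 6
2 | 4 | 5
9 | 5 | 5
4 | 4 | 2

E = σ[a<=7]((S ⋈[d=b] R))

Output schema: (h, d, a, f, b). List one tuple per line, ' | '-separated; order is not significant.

Row counts bottom-up:
  S → 6
  R → 5
  (S ⋈[d=b] R) → 4
  σ[a<=7]((S ⋈[d=b] R)) → 4

== RESULT ==
h | d | a | f | b
2 | 4 | 5 | 1 | 4
4 | 4 | 2 | 1 | 4
5 | 4 | 6 | 1 | 4
9 | 1 | 6 | 5 | 1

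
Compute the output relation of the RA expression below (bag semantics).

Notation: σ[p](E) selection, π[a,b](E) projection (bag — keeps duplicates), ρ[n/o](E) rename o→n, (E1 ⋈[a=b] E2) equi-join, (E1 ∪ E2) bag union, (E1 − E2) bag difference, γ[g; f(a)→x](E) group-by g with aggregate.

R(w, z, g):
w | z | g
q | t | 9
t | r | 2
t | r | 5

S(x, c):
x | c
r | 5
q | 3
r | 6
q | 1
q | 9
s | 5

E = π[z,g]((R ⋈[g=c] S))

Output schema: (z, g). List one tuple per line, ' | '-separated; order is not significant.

Per-node cardinality:
  R → 3
  S → 6
  (R ⋈[g=c] S) → 3
  π[z,g]((R ⋈[g=c] S)) → 3

== RESULT ==
z | g
r | 5
r | 5
t | 9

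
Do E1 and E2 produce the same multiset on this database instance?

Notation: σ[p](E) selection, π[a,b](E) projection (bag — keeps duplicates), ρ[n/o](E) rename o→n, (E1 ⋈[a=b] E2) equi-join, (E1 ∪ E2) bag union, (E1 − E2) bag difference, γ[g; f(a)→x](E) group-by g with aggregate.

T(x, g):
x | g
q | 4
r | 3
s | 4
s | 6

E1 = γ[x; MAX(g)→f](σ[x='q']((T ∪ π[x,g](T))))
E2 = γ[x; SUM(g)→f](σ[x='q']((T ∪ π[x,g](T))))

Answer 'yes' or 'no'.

E1 stepwise |·|:
  T → 4
  T → 4
  π[x,g](T) → 4
  (T ∪ π[x,g](T)) → 8
  σ[x='q']((T ∪ π[x,g](T))) → 2
  γ[x; MAX(g)→f](σ[x='q']((T ∪ π[x,g](T)))) → 1
E2 stepwise |·|:
  T → 4
  T → 4
  π[x,g](T) → 4
  (T ∪ π[x,g](T)) → 8
  σ[x='q']((T ∪ π[x,g](T))) → 2
  γ[x; SUM(g)→f](σ[x='q']((T ∪ π[x,g](T)))) → 1

E1 result:
x | f
q | 4
E2 result:
x | f
q | 8
Witness: ('q', 8) appears 0× in E1 but 1× in E2.

no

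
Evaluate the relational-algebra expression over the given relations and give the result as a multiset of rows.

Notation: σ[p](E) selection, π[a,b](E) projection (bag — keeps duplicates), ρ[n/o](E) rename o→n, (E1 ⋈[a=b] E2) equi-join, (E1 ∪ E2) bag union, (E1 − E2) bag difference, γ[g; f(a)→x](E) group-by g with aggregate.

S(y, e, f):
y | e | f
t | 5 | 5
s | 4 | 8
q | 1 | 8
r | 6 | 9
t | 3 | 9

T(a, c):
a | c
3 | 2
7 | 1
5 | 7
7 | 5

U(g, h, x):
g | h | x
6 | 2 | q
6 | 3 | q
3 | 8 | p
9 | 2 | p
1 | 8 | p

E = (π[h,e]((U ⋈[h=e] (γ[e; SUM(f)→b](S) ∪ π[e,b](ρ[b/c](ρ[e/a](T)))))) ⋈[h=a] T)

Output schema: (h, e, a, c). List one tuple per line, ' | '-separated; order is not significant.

Stepwise |·|:
  U → 5
  S → 5
  γ[e; SUM(f)→b](S) → 5
  T → 4
  ρ[e/a](T) → 4
  ρ[b/c](ρ[e/a](T)) → 4
  π[e,b](ρ[b/c](ρ[e/a](T))) → 4
  (γ[e; SUM(f)→b](S) ∪ π[e,b](ρ[b/c](ρ[e/a](T)))) → 9
  (U ⋈[h=e] (γ[e; SUM(f)→b](S) ∪ π[e,b](ρ[b/c](ρ[e/a](T))))) → 2
  π[h,e]((U ⋈[h=e] (γ[e; SUM(f)→b](S) ∪ π[e,b](ρ[b/c](ρ[e/a](T)))))) → 2
  T → 4
  (π[h,e]((U ⋈[h=e] (γ[e; SUM(f)→b](S) ∪ π[e,b](ρ[b/c](ρ[e/a](T)))))) ⋈[h=a] T) → 2

== RESULT ==
h | e | a | c
3 | 3 | 3 | 2
3 | 3 | 3 | 2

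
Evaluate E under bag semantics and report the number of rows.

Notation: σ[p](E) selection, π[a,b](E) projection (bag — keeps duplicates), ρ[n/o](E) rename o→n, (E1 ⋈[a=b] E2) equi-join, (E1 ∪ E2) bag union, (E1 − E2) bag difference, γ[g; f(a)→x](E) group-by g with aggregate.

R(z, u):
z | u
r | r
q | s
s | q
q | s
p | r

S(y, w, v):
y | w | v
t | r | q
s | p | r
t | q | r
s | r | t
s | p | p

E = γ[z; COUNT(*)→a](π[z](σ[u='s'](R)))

Row counts bottom-up:
  R → 5
  σ[u='s'](R) → 2
  π[z](σ[u='s'](R)) → 2
  γ[z; COUNT(*)→a](π[z](σ[u='s'](R))) → 1

|E| = 1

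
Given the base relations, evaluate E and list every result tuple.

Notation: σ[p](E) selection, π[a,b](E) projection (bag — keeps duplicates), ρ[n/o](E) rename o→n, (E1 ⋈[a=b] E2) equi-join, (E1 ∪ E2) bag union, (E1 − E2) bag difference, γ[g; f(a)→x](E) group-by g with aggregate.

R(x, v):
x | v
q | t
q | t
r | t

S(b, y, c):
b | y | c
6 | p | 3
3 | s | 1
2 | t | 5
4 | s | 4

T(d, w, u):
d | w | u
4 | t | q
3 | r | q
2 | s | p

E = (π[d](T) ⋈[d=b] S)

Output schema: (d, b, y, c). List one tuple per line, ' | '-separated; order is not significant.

Subexpression sizes:
  T → 3
  π[d](T) → 3
  S → 4
  (π[d](T) ⋈[d=b] S) → 3

== RESULT ==
d | b | y | c
2 | 2 | t | 5
3 | 3 | s | 1
4 | 4 | s | 4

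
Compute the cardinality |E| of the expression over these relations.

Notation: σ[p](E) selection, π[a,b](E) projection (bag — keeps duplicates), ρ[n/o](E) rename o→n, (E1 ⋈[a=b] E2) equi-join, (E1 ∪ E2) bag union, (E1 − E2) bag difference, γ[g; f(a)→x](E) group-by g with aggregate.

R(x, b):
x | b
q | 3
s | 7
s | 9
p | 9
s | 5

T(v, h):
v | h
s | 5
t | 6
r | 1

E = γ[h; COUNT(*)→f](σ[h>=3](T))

Stepwise |·|:
  T → 3
  σ[h>=3](T) → 2
  γ[h; COUNT(*)→f](σ[h>=3](T)) → 2

|E| = 2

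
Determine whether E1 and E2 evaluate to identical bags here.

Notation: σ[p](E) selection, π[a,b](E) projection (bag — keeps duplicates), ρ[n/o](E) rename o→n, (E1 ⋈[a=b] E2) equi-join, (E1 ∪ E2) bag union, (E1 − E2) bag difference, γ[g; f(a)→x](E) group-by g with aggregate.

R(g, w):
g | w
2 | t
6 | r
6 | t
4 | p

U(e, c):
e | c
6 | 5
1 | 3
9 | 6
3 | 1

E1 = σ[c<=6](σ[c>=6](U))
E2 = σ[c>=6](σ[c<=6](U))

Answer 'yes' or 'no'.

E1 subexpression sizes:
  U → 4
  σ[c>=6](U) → 1
  σ[c<=6](σ[c>=6](U)) → 1
E2 subexpression sizes:
  U → 4
  σ[c<=6](U) → 4
  σ[c>=6](σ[c<=6](U)) → 1

E1 and E2 produce the same multiset:
e | c
9 | 6

yes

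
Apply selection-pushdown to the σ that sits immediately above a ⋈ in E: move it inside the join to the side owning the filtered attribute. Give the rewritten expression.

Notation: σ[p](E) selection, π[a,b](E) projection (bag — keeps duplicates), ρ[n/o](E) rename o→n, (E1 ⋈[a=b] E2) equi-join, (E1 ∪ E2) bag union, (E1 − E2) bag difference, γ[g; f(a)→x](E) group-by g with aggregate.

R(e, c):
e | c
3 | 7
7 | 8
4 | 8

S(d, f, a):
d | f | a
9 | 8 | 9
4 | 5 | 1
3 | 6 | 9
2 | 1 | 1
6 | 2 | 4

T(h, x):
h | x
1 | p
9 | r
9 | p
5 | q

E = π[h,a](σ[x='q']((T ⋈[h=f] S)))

σ filters on x, owned by the left side.
E' = π[h,a]((σ[x='q'](T) ⋈[h=f] S))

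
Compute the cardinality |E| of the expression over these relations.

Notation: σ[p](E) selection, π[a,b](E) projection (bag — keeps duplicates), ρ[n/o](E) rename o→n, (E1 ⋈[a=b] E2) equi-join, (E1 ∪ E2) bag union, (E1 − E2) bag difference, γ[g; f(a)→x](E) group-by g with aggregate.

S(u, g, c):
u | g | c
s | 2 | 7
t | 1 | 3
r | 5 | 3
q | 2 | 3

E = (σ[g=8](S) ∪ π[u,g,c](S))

Row counts bottom-up:
  S → 4
  σ[g=8](S) → 0
  S → 4
  π[u,g,c](S) → 4
  (σ[g=8](S) ∪ π[u,g,c](S)) → 4

|E| = 4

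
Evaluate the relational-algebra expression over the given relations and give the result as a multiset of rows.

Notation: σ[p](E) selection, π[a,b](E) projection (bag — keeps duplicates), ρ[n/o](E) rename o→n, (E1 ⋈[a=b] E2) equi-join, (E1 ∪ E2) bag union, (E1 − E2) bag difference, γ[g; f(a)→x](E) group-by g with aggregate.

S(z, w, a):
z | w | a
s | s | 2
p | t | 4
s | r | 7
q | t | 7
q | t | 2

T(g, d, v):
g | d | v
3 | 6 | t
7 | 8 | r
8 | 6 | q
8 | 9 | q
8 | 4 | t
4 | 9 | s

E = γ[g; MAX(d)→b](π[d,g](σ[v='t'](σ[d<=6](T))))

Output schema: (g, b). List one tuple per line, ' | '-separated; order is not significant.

Subexpression sizes:
  T → 6
  σ[d<=6](T) → 3
  σ[v='t'](σ[d<=6](T)) → 2
  π[d,g](σ[v='t'](σ[d<=6](T))) → 2
  γ[g; MAX(d)→b](π[d,g](σ[v='t'](σ[d<=6](T)))) → 2

== RESULT ==
g | b
3 | 6
8 | 4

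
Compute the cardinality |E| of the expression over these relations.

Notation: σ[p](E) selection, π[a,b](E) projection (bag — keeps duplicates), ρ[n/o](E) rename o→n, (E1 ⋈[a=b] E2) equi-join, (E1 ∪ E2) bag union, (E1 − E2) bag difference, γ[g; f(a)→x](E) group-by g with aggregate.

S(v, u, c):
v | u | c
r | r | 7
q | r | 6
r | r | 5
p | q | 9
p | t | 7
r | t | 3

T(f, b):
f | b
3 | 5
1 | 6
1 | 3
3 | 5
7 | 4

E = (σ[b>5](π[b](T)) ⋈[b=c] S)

Row counts bottom-up:
  T → 5
  π[b](T) → 5
  σ[b>5](π[b](T)) → 1
  S → 6
  (σ[b>5](π[b](T)) ⋈[b=c] S) → 1

|E| = 1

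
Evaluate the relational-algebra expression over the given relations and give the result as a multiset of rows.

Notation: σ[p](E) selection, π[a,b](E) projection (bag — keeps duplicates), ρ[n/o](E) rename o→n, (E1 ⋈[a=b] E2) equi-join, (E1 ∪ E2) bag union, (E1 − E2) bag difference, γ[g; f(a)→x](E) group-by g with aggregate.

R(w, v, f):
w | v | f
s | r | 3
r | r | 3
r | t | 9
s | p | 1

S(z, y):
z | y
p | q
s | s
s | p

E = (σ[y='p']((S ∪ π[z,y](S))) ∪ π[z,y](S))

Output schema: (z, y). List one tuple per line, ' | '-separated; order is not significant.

Row counts bottom-up:
  S → 3
  S → 3
  π[z,y](S) → 3
  (S ∪ π[z,y](S)) → 6
  σ[y='p']((S ∪ π[z,y](S))) → 2
  S → 3
  π[z,y](S) → 3
  (σ[y='p']((S ∪ π[z,y](S))) ∪ π[z,y](S)) → 5

== RESULT ==
z | y
p | q
s | p
s | p
s | p
s | s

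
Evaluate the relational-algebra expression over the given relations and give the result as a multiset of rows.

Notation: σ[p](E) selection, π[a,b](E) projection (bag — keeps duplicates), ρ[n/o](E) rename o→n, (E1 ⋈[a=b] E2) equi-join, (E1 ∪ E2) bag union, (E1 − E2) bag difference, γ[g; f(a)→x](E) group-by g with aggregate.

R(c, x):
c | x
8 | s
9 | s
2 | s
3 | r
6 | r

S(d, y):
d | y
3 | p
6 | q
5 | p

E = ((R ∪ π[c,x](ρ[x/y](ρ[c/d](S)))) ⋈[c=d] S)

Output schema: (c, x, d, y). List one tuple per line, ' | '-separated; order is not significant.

Stepwise |·|:
  R → 5
  S → 3
  ρ[c/d](S) → 3
  ρ[x/y](ρ[c/d](S)) → 3
  π[c,x](ρ[x/y](ρ[c/d](S))) → 3
  (R ∪ π[c,x](ρ[x/y](ρ[c/d](S)))) → 8
  S → 3
  ((R ∪ π[c,x](ρ[x/y](ρ[c/d](S)))) ⋈[c=d] S) → 5

== RESULT ==
c | x | d | y
3 | p | 3 | p
3 | r | 3 | p
5 | p | 5 | p
6 | q | 6 | q
6 | r | 6 | q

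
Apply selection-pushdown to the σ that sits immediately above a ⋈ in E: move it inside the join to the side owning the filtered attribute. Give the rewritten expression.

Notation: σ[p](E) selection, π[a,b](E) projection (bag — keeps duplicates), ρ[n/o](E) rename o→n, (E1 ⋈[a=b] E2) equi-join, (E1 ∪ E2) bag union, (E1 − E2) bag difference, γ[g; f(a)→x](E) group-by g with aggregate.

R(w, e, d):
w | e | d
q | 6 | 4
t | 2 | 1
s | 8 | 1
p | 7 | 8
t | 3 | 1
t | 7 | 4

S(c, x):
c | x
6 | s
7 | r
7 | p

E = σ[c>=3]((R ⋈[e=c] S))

σ filters on c, owned by the right side.
E' = (R ⋈[e=c] σ[c>=3](S))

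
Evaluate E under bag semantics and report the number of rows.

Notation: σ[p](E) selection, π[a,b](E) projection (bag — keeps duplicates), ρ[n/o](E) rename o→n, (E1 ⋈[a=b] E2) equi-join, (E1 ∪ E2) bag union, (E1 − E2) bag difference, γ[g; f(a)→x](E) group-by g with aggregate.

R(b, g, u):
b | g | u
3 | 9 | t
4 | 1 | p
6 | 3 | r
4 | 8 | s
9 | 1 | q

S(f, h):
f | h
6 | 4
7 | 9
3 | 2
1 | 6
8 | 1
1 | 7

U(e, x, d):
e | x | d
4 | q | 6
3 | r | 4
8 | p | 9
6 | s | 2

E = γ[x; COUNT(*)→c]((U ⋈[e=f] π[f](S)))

Subexpression sizes:
  U → 4
  S → 6
  π[f](S) → 6
  (U ⋈[e=f] π[f](S)) → 3
  γ[x; COUNT(*)→c]((U ⋈[e=f] π[f](S))) → 3

|E| = 3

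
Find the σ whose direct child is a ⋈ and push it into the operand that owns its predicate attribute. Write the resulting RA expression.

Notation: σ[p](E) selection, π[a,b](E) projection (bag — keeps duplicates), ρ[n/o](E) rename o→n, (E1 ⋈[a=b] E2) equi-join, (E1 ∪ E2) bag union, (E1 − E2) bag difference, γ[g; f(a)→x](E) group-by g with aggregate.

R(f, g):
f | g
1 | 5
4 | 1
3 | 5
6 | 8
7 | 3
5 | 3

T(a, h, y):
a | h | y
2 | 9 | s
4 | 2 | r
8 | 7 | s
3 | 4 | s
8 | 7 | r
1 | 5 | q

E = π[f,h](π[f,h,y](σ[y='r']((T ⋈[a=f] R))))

σ filters on y, owned by the left side.
E' = π[f,h](π[f,h,y]((σ[y='r'](T) ⋈[a=f] R)))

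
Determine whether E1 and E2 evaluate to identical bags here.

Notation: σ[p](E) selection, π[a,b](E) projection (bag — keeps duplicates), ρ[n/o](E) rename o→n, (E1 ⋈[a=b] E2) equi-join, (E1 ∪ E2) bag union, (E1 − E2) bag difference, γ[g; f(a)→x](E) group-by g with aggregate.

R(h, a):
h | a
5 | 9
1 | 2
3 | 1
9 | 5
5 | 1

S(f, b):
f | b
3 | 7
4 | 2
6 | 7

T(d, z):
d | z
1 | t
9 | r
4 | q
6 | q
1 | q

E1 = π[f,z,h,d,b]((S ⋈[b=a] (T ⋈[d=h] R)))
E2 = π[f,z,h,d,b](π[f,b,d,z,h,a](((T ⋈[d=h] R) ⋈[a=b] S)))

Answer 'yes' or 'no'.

E1 stepwise |·|:
  S → 3
  T → 5
  R → 5
  (T ⋈[d=h] R) → 3
  (S ⋈[b=a] (T ⋈[d=h] R)) → 2
  π[f,z,h,d,b]((S ⋈[b=a] (T ⋈[d=h] R))) → 2
E2 stepwise |·|:
  T → 5
  R → 5
  (T ⋈[d=h] R) → 3
  S → 3
  ((T ⋈[d=h] R) ⋈[a=b] S) → 2
  π[f,b,d,z,h,a](((T ⋈[d=h] R) ⋈[a=b] S)) → 2
  π[f,z,h,d,b](π[f,b,d,z,h,a](((T ⋈[d=h] R) ⋈[a=b] S))) → 2

E1 and E2 produce the same multiset:
f | z | h | d | b
4 | q | 1 | 1 | 2
4 | t | 1 | 1 | 2

yes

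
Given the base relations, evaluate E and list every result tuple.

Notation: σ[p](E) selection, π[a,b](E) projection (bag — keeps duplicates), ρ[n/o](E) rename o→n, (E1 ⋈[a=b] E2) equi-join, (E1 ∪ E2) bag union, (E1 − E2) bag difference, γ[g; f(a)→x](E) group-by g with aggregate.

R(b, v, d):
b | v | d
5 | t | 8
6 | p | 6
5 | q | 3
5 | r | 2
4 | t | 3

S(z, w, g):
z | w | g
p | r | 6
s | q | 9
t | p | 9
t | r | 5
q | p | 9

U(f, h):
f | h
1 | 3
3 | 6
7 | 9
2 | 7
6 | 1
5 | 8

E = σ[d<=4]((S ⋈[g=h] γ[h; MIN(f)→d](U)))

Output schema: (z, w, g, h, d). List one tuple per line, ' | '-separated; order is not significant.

Subexpression sizes:
  S → 5
  U → 6
  γ[h; MIN(f)→d](U) → 6
  (S ⋈[g=h] γ[h; MIN(f)→d](U)) → 4
  σ[d<=4]((S ⋈[g=h] γ[h; MIN(f)→d](U))) → 1

== RESULT ==
z | w | g | h | d
p | r | 6 | 6 | 3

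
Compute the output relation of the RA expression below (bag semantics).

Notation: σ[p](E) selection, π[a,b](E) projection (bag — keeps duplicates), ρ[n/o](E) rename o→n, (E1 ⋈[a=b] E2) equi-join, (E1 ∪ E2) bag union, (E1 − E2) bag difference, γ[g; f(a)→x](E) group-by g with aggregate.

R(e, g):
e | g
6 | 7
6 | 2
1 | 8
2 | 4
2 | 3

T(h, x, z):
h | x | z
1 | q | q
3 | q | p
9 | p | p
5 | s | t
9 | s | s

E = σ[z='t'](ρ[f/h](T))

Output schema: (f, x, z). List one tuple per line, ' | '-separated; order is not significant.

Per-node cardinality:
  T → 5
  ρ[f/h](T) → 5
  σ[z='t'](ρ[f/h](T)) → 1

== RESULT ==
f | x | z
5 | s | t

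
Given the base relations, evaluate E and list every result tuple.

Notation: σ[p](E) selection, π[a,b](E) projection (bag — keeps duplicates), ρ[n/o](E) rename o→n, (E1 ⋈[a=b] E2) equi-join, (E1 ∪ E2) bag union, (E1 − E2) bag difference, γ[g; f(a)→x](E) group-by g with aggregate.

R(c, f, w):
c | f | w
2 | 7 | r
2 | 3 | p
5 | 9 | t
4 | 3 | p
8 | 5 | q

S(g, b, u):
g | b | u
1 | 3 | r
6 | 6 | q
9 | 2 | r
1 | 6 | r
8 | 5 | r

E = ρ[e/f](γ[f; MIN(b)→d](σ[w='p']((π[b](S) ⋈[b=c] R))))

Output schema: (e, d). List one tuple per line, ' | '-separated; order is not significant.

Row counts bottom-up:
  S → 5
  π[b](S) → 5
  R → 5
  (π[b](S) ⋈[b=c] R) → 3
  σ[w='p']((π[b](S) ⋈[b=c] R)) → 1
  γ[f; MIN(b)→d](σ[w='p']((π[b](S) ⋈[b=c] R))) → 1
  ρ[e/f](γ[f; MIN(b)→d](σ[w='p']((π[b](S) ⋈[b=c] R)))) → 1

== RESULT ==
e | d
3 | 2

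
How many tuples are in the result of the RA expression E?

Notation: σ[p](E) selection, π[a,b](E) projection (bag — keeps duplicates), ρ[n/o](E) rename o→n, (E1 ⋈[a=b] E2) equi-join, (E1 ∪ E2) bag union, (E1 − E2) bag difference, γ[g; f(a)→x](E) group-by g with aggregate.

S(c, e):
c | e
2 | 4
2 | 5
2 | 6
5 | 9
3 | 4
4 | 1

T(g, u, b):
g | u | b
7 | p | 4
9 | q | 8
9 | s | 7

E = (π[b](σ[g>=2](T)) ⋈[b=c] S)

Per-node cardinality:
  T → 3
  σ[g>=2](T) → 3
  π[b](σ[g>=2](T)) → 3
  S → 6
  (π[b](σ[g>=2](T)) ⋈[b=c] S) → 1

|E| = 1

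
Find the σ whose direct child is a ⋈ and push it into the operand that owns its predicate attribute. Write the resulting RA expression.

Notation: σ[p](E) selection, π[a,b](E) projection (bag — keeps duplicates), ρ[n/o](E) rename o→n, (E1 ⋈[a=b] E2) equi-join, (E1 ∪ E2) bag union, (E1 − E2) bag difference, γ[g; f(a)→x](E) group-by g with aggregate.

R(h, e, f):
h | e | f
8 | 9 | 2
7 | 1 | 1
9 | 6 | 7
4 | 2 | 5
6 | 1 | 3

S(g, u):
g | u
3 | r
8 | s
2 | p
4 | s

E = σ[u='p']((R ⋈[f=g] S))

σ filters on u, owned by the right side.
E' = (R ⋈[f=g] σ[u='p'](S))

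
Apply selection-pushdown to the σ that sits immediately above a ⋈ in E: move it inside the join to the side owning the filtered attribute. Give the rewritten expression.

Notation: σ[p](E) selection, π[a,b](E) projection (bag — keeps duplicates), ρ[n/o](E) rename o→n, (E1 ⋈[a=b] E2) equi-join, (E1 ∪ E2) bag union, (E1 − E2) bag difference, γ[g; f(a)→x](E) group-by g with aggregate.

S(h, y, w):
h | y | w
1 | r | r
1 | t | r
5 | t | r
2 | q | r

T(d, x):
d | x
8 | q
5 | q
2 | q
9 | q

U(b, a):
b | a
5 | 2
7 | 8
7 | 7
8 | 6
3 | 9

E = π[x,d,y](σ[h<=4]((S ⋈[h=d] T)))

σ filters on h, owned by the left side.
E' = π[x,d,y]((σ[h<=4](S) ⋈[h=d] T))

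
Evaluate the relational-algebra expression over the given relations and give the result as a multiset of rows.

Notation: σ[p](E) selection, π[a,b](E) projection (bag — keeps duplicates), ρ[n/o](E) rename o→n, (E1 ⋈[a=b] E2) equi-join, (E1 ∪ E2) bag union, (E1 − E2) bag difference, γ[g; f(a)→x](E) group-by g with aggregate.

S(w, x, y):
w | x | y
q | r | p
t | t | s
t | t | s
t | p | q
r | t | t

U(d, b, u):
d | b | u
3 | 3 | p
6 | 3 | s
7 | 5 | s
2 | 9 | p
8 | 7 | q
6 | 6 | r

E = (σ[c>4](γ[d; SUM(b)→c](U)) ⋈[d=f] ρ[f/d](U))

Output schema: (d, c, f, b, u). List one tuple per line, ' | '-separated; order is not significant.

Stepwise |·|:
  U → 6
  γ[d; SUM(b)→c](U) → 5
  σ[c>4](γ[d; SUM(b)→c](U)) → 4
  U → 6
  ρ[f/d](U) → 6
  (σ[c>4](γ[d; SUM(b)→c](U)) ⋈[d=f] ρ[f/d](U)) → 5

== RESULT ==
d | c | f | b | u
2 | 9 | 2 | 9 | p
6 | 9 | 6 | 3 | s
6 | 9 | 6 | 6 | r
7 | 5 | 7 | 5 | s
8 | 7 | 8 | 7 | q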